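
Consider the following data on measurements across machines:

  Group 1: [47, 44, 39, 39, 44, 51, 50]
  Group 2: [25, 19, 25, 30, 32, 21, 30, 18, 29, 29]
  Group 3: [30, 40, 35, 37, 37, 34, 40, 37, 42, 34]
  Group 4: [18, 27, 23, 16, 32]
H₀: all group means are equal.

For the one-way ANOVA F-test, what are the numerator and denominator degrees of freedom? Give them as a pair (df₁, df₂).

degrees of freedom = [3, 28]

k = 4 groups, N = 32 total
df = (k−1, N−k) = (4−1, 32−4) = (3, 28)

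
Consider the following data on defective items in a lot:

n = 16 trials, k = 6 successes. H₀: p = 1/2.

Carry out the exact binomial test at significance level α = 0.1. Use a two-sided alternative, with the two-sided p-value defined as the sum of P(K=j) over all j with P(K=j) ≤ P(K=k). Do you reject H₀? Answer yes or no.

reject H₀: no

Exact binomial: n=16, k=6, p₀=1/2=0.5000
P(X=j) = C(n,j)·p₀^j·(1−p₀)^(n−j); p = Σ P(X=j) over j with P(X=j) ≤ P(X=6)
p-value (two-sided) = 0.45450
At α=0.1: p ≥ α → fail to reject H₀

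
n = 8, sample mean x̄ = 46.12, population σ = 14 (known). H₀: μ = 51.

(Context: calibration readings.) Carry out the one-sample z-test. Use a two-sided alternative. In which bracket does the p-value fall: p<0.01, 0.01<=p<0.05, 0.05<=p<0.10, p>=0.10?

SE = σ/√n = 14/√8 = 4.9497
z = (x̄−μ₀)/SE = (46.12−51)/4.9497 = -0.9859
p-value (two-sided) = 0.32418
→ bracket: p>=0.10

p-value bracket: p>=0.10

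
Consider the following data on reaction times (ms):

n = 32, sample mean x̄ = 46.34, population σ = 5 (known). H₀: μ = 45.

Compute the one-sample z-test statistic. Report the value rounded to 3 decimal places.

SE = σ/√n = 5/√32 = 0.8839
z = (x̄−μ₀)/SE = (46.34−45)/0.8839 = 1.5160

test statistic = 1.516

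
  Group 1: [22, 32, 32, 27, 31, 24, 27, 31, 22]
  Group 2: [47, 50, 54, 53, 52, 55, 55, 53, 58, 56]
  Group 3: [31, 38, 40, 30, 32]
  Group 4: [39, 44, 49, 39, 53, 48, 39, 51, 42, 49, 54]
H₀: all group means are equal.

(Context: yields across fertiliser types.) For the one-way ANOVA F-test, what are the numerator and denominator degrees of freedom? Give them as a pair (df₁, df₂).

degrees of freedom = [3, 31]

k = 4 groups, N = 35 total
df = (k−1, N−k) = (4−1, 35−4) = (3, 31)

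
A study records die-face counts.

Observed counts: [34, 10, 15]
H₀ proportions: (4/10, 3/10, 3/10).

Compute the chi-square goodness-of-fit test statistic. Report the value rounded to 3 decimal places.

test statistic = 8.345

n = 59; E_i = n·p_i = [23.60, 17.70, 17.70]
χ² = (34−23.60)²/23.60 + (10−17.70)²/17.70 + (15−17.70)²/17.70 = 8.3446
df = 2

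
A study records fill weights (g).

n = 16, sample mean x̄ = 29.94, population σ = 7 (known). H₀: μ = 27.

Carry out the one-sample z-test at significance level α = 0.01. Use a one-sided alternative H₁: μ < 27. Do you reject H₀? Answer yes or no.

reject H₀: no

SE = σ/√n = 7/√16 = 1.7500
z = (x̄−μ₀)/SE = (29.94−27)/1.7500 = 1.6800
p-value (one-sided, H₁ less) = 0.95352
At α=0.01: p ≥ α → fail to reject H₀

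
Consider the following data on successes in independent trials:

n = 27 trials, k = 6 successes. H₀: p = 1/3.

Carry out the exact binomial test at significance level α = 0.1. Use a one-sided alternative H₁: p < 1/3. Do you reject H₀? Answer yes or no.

reject H₀: no

Exact binomial: n=27, k=6, p₀=1/3=0.3333
P(X≤6) from Σ C(n,i)·p₀^i·(1−p₀)^(n−i)
p-value (one-sided, H₁ less) = 0.15335
At α=0.1: p ≥ α → fail to reject H₀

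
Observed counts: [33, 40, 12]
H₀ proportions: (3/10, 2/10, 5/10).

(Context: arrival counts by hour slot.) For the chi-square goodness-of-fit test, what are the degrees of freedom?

degrees of freedom = 2

df = k − 1 = 3 − 1 = 2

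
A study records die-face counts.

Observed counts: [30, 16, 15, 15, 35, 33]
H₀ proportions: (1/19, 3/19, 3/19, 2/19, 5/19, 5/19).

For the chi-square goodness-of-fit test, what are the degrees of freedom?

df = k − 1 = 6 − 1 = 5

degrees of freedom = 5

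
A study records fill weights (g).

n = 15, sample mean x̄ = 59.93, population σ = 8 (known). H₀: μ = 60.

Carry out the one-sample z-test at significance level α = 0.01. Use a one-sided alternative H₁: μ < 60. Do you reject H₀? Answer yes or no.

reject H₀: no

SE = σ/√n = 8/√15 = 2.0656
z = (x̄−μ₀)/SE = (59.93−60)/2.0656 = -0.0339
p-value (one-sided, H₁ less) = 0.48648
At α=0.01: p ≥ α → fail to reject H₀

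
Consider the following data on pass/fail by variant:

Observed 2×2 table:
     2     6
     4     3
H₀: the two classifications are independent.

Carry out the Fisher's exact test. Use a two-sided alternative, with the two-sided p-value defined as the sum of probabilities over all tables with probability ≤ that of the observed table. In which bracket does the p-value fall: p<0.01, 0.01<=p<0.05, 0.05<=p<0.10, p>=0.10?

p-value bracket: p>=0.10

Margins: r₁=8, r₂=7, c₁=6, c₂=9, n=15
p_obs = C(8,2)·C(7,4)/C(15,6); sum pmf over tables with pmf ≤ p_obs
p-value (two-sided) = 0.31469
→ bracket: p>=0.10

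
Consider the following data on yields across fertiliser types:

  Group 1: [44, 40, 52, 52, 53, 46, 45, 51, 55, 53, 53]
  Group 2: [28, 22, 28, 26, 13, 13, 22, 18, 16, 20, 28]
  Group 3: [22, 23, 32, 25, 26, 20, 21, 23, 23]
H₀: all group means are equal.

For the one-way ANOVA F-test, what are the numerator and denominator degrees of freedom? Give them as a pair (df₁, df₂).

k = 3 groups, N = 31 total
df = (k−1, N−k) = (3−1, 31−3) = (2, 28)

degrees of freedom = [2, 28]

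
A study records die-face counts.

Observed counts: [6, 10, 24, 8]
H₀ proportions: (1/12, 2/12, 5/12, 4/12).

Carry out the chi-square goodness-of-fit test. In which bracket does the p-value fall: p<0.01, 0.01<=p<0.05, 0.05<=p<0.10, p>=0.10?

n = 48; E_i = n·p_i = [4.00, 8.00, 20.00, 16.00]
χ² = (6−4.00)²/4.00 + (10−8.00)²/8.00 + (24−20.00)²/20.00 + (8−16.00)²/16.00 = 6.3000
df = 3
p-value (upper-tail) = 0.09789
→ bracket: 0.05<=p<0.10

p-value bracket: 0.05<=p<0.10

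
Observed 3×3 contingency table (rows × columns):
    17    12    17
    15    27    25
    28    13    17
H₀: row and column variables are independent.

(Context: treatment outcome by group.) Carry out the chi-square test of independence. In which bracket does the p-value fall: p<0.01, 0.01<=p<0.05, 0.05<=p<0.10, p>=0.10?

Row totals [46, 67, 58], col totals [60, 52, 59], n=171
χ² = (17−16.14)²/16.14 + (12−13.99)²/13.99 + (17−15.87)²/15.87 + (15−23.51)²/23.51 + (27−20.37)²/20.37 + (25−23.12)²/23.12 + (28−20.35)²/20.35 + (13−17.64)²/17.64 + (17−20.01)²/20.01 = 10.3440
df = 4
p-value (upper-tail) = 0.03502
→ bracket: 0.01<=p<0.05

p-value bracket: 0.01<=p<0.05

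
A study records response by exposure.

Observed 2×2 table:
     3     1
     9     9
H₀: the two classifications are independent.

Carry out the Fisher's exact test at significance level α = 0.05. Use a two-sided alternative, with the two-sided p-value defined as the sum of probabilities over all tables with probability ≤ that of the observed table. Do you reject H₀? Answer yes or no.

Margins: r₁=4, r₂=18, c₁=12, c₂=10, n=22
p_obs = C(4,3)·C(18,9)/C(22,12); sum pmf over tables with pmf ≤ p_obs
p-value (two-sided) = 0.59398
At α=0.05: p ≥ α → fail to reject H₀

reject H₀: no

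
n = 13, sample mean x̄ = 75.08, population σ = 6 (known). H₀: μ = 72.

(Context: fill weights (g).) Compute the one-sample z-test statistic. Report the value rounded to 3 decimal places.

SE = σ/√n = 6/√13 = 1.6641
z = (x̄−μ₀)/SE = (75.08−72)/1.6641 = 1.8508

test statistic = 1.851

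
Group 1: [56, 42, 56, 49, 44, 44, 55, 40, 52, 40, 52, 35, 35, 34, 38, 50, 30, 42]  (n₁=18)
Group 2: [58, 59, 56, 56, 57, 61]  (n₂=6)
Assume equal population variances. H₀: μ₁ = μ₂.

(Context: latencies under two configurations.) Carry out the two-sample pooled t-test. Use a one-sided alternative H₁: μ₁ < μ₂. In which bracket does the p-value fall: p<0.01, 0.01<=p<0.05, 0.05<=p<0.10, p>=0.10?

p-value bracket: p<0.01

x̄₁=44.111, s₁=8.159, n₁=18
x̄₂=57.833, s₂=1.941, n₂=6
s_p² = [17·8.159² + 5·1.941²]/22 = 52.3005
SE = √(s_p²·(1/18+1/6)) = 3.4092
t = (44.111−57.833)/3.4092 = -4.0251
df = 22
p-value (one-sided, H₁ less) = 0.00028
→ bracket: p<0.01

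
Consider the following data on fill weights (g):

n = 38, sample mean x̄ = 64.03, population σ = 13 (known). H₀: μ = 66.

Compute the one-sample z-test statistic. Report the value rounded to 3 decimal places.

SE = σ/√n = 13/√38 = 2.1089
z = (x̄−μ₀)/SE = (64.03−66)/2.1089 = -0.9341

test statistic = -0.934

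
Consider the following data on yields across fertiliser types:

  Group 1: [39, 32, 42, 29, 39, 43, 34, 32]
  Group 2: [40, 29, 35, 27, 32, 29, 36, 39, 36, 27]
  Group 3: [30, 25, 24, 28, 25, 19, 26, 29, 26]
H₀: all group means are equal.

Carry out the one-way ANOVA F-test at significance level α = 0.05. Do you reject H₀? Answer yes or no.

Group means [36.25, 33.00, 25.78], grand mean 31.556
SSB = Σnᵢ(x̄ᵢ−x̄)² = 497.611; SSW = ΣΣ(x−x̄ᵢ)² = 483.056
MSB = 497.611/2 = 248.8056; MSW = 483.056/24 = 20.1273
F = MSB/MSW = 12.3616
df = (2, 24)
p-value (upper-tail) = 0.00020
At α=0.05: p < α → reject H₀

reject H₀: yes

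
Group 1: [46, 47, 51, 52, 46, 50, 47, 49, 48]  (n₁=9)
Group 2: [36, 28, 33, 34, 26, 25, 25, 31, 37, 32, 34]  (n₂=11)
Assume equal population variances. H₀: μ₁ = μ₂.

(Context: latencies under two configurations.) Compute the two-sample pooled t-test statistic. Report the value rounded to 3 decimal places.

x̄₁=48.444, s₁=2.186, n₁=9
x̄₂=31.000, s₂=4.359, n₂=11
s_p² = [8·2.186² + 10·4.359²]/18 = 12.6790
SE = √(s_p²·(1/9+1/11)) = 1.6004
t = (48.444−31.000)/1.6004 = 10.8998
df = 18

test statistic = 10.900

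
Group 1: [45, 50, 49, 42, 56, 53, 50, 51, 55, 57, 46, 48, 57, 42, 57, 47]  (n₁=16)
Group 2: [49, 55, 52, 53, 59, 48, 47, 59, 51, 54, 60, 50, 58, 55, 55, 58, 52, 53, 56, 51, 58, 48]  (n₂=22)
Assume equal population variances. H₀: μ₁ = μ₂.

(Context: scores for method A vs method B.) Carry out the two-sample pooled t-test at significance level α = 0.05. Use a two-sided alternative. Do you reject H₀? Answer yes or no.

x̄₁=50.312, s₁=5.160, n₁=16
x̄₂=53.682, s₂=3.957, n₂=22
s_p² = [15·5.160² + 21·3.957²]/36 = 20.2281
SE = √(s_p²·(1/16+1/22)) = 1.4777
t = (50.312−53.682)/1.4777 = -2.2801
df = 36
p-value (two-sided) = 0.02863
At α=0.05: p < α → reject H₀

reject H₀: yes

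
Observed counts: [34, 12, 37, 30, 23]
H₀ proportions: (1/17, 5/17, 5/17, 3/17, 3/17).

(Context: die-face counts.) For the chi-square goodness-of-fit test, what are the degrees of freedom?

degrees of freedom = 4

df = k − 1 = 5 − 1 = 4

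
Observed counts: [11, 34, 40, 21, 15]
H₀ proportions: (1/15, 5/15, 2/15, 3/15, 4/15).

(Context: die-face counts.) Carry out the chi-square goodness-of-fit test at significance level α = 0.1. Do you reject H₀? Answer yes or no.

reject H₀: yes

n = 121; E_i = n·p_i = [8.07, 40.33, 16.13, 24.20, 32.27]
χ² = (11−8.07)²/8.07 + (34−40.33)²/40.33 + (40−16.13)²/16.13 + (21−24.20)²/24.20 + (15−32.27)²/32.27 = 47.0310
df = 4
p-value (upper-tail) = 0.00000
At α=0.1: p < α → reject H₀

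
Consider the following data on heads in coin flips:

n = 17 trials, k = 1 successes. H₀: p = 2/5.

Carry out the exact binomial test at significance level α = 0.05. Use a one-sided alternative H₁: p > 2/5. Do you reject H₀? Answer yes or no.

Exact binomial: n=17, k=1, p₀=2/5=0.4000
P(X≥1) from Σ C(n,i)·p₀^i·(1−p₀)^(n−i)
p-value (one-sided, H₁ greater) = 0.99983
At α=0.05: p ≥ α → fail to reject H₀

reject H₀: no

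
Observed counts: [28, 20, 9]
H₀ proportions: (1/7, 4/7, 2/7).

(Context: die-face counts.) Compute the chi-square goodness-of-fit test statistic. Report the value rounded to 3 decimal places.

n = 57; E_i = n·p_i = [8.14, 32.57, 16.29]
χ² = (28−8.14)²/8.14 + (20−32.57)²/32.57 + (9−16.29)²/16.29 = 56.5351
df = 2

test statistic = 56.535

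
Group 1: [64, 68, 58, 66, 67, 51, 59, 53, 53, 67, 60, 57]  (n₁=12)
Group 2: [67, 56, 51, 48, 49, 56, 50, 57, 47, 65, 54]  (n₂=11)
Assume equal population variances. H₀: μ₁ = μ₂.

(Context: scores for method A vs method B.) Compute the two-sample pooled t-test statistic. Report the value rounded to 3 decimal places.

x̄₁=60.250, s₁=6.077, n₁=12
x̄₂=54.545, s₂=6.624, n₂=11
s_p² = [11·6.077² + 10·6.624²]/21 = 40.2370
SE = √(s_p²·(1/12+1/11)) = 2.6478
t = (60.250−54.545)/2.6478 = 2.1544
df = 21

test statistic = 2.154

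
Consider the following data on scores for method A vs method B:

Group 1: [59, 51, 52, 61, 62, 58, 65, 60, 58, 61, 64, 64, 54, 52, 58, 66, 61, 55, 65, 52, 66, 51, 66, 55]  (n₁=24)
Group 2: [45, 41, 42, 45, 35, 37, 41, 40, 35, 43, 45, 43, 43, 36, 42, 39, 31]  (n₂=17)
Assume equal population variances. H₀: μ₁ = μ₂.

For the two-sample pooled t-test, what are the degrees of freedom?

df = n₁ + n₂ − 2 = 24 + 17 − 2 = 39

degrees of freedom = 39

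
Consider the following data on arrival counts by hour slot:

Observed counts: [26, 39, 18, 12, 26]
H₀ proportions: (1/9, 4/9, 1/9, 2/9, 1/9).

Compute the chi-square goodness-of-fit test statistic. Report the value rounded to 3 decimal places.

n = 121; E_i = n·p_i = [13.44, 53.78, 13.44, 26.89, 13.44]
χ² = (26−13.44)²/13.44 + (39−53.78)²/53.78 + (18−13.44)²/13.44 + (12−26.89)²/26.89 + (26−13.44)²/13.44 = 37.2996
df = 4

test statistic = 37.300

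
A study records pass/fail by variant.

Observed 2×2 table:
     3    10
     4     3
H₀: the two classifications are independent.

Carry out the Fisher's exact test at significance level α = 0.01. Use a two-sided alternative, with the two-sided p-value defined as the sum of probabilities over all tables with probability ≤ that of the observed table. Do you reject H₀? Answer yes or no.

Margins: r₁=13, r₂=7, c₁=7, c₂=13, n=20
p_obs = C(13,3)·C(7,4)/C(20,7); sum pmf over tables with pmf ≤ p_obs
p-value (two-sided) = 0.17358
At α=0.01: p ≥ α → fail to reject H₀

reject H₀: no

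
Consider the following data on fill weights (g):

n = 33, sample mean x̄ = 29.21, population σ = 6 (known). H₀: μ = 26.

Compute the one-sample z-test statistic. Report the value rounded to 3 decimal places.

test statistic = 3.073

SE = σ/√n = 6/√33 = 1.0445
z = (x̄−μ₀)/SE = (29.21−26)/1.0445 = 3.0733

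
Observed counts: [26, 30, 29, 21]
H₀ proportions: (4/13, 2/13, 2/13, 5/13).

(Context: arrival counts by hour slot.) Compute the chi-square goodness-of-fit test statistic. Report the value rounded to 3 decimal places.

n = 106; E_i = n·p_i = [32.62, 16.31, 16.31, 40.77]
χ² = (26−32.62)²/32.62 + (30−16.31)²/16.31 + (29−16.31)²/16.31 + (21−40.77)²/40.77 = 32.3028
df = 3

test statistic = 32.303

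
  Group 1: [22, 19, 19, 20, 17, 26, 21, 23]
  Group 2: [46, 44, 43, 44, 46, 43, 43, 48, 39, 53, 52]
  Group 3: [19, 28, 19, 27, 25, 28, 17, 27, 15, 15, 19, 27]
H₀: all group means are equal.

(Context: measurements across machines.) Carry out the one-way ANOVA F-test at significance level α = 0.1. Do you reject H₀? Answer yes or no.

reject H₀: yes

Group means [20.88, 45.55, 22.17], grand mean 30.129
SSB = Σnᵢ(x̄ᵢ−x̄)² = 4060.215; SSW = ΣΣ(x−x̄ᵢ)² = 531.269
MSB = 4060.215/2 = 2030.1075; MSW = 531.269/28 = 18.9739
F = MSB/MSW = 106.9948
df = (2, 28)
p-value (upper-tail) = 0.00000
At α=0.1: p < α → reject H₀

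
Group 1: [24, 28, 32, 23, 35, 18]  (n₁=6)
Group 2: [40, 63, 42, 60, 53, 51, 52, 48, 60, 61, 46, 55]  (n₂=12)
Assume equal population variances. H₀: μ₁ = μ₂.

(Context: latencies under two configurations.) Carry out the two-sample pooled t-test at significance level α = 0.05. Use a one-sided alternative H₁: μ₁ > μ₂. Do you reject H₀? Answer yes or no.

x̄₁=26.667, s₁=6.250, n₁=6
x̄₂=52.583, s₂=7.585, n₂=12
s_p² = [5·6.250² + 11·7.585²]/16 = 51.7656
SE = √(s_p²·(1/6+1/12)) = 3.5974
t = (26.667−52.583)/3.5974 = -7.2042
df = 16
p-value (one-sided, H₁ greater) = 1.00000
At α=0.05: p ≥ α → fail to reject H₀

reject H₀: no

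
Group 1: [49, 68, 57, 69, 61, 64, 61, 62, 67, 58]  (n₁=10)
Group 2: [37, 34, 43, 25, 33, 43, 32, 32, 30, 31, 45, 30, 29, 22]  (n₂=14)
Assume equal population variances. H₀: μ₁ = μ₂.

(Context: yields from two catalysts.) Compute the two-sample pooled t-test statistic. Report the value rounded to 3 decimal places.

test statistic = 10.637

x̄₁=61.600, s₁=6.004, n₁=10
x̄₂=33.286, s₂=6.707, n₂=14
s_p² = [9·6.004² + 13·6.707²]/22 = 41.3299
SE = √(s_p²·(1/10+1/14)) = 2.6618
t = (61.600−33.286)/2.6618 = 10.6373
df = 22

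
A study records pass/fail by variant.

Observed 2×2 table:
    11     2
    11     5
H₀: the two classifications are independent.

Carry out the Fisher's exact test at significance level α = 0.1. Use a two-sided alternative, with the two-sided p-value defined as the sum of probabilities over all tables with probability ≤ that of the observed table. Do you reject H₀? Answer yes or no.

reject H₀: no

Margins: r₁=13, r₂=16, c₁=22, c₂=7, n=29
p_obs = C(13,11)·C(16,11)/C(29,22); sum pmf over tables with pmf ≤ p_obs
p-value (two-sided) = 0.40996
At α=0.1: p ≥ α → fail to reject H₀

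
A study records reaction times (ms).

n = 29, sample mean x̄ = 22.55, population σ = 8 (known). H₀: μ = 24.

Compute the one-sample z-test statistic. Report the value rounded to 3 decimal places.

test statistic = -0.976

SE = σ/√n = 8/√29 = 1.4856
z = (x̄−μ₀)/SE = (22.55−24)/1.4856 = -0.9761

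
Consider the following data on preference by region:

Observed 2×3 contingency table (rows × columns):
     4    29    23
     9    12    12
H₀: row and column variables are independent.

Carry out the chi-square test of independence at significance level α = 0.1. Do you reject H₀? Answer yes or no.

reject H₀: yes

Row totals [56, 33], col totals [13, 41, 35], n=89
χ² = (4−8.18)²/8.18 + (29−25.80)²/25.80 + (23−22.02)²/22.02 + (9−4.82)²/4.82 + (12−15.20)²/15.20 + (12−12.98)²/12.98 = 6.9493
df = 2
p-value (upper-tail) = 0.03097
At α=0.1: p < α → reject H₀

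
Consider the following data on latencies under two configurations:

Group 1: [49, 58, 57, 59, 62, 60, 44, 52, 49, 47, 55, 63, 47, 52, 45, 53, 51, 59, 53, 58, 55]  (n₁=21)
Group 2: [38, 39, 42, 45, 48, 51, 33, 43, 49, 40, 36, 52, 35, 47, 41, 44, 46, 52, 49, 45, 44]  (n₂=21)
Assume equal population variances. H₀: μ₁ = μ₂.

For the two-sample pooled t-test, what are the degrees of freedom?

degrees of freedom = 40

df = n₁ + n₂ − 2 = 21 + 21 − 2 = 40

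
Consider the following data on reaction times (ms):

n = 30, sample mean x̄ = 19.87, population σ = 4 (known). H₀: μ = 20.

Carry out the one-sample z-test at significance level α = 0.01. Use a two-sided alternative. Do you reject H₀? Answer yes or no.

SE = σ/√n = 4/√30 = 0.7303
z = (x̄−μ₀)/SE = (19.87−20)/0.7303 = -0.1780
p-value (two-sided) = 0.85872
At α=0.01: p ≥ α → fail to reject H₀

reject H₀: no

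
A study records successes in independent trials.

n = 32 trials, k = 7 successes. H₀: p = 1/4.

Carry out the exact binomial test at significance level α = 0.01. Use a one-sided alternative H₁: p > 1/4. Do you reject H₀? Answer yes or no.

Exact binomial: n=32, k=7, p₀=1/4=0.2500
P(X≥7) from Σ C(n,i)·p₀^i·(1−p₀)^(n−i)
p-value (one-sided, H₁ greater) = 0.72213
At α=0.01: p ≥ α → fail to reject H₀

reject H₀: no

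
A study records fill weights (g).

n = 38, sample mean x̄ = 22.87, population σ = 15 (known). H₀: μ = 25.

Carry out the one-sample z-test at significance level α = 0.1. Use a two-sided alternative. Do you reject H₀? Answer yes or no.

SE = σ/√n = 15/√38 = 2.4333
z = (x̄−μ₀)/SE = (22.87−25)/2.4333 = -0.8753
p-value (two-sided) = 0.38139
At α=0.1: p ≥ α → fail to reject H₀

reject H₀: no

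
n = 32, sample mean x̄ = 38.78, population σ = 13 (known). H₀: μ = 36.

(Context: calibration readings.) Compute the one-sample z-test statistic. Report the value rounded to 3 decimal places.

SE = σ/√n = 13/√32 = 2.2981
z = (x̄−μ₀)/SE = (38.78−36)/2.2981 = 1.2097

test statistic = 1.210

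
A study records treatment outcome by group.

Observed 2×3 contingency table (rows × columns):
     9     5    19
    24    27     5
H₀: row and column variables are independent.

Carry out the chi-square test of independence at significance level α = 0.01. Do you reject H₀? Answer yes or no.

Row totals [33, 56], col totals [33, 32, 24], n=89
χ² = (9−12.24)²/12.24 + (5−11.87)²/11.87 + (19−8.90)²/8.90 + (24−20.76)²/20.76 + (27−20.13)²/20.13 + (5−15.10)²/15.10 = 25.8954
df = 2
p-value (upper-tail) = 0.00000
At α=0.01: p < α → reject H₀

reject H₀: yes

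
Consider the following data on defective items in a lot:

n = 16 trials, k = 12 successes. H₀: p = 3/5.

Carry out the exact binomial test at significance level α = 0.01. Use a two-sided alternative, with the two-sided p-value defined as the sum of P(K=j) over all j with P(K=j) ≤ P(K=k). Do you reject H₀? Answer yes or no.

Exact binomial: n=16, k=12, p₀=3/5=0.6000
P(X=j) = C(n,j)·p₀^j·(1−p₀)^(n−j); p = Σ P(X=j) over j with P(X=j) ≤ P(X=12)
p-value (two-sided) = 0.30884
At α=0.01: p ≥ α → fail to reject H₀

reject H₀: no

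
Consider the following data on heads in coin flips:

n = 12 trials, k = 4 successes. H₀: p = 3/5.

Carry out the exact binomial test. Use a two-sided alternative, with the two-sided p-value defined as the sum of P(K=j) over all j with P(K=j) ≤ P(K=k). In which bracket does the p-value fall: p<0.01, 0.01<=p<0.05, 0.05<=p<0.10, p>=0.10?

Exact binomial: n=12, k=4, p₀=3/5=0.6000
P(X=j) = C(n,j)·p₀^j·(1−p₀)^(n−j); p = Σ P(X=j) over j with P(X=j) ≤ P(X=4)
p-value (two-sided) = 0.07690
→ bracket: 0.05<=p<0.10

p-value bracket: 0.05<=p<0.10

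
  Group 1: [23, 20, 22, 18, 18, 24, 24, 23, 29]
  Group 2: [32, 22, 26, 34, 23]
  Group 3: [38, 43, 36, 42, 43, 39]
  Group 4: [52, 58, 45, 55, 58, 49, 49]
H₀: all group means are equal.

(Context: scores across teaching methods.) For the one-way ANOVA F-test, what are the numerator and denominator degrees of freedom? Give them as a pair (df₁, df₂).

degrees of freedom = [3, 23]

k = 4 groups, N = 27 total
df = (k−1, N−k) = (4−1, 27−4) = (3, 23)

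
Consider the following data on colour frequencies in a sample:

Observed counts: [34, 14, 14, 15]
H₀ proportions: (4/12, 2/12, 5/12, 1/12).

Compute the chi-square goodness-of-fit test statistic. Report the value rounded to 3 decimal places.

n = 77; E_i = n·p_i = [25.67, 12.83, 32.08, 6.42]
χ² = (34−25.67)²/25.67 + (14−12.83)²/12.83 + (14−32.08)²/32.08 + (15−6.42)²/6.42 = 24.4857
df = 3

test statistic = 24.486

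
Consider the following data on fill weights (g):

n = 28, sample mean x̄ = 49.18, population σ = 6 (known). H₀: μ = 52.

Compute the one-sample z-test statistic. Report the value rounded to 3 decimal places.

SE = σ/√n = 6/√28 = 1.1339
z = (x̄−μ₀)/SE = (49.18−52)/1.1339 = -2.4870

test statistic = -2.487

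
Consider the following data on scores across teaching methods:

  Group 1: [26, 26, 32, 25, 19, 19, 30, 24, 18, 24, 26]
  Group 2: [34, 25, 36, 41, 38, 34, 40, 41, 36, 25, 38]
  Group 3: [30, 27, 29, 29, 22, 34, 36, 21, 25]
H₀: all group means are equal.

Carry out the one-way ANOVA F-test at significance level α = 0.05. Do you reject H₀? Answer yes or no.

reject H₀: yes

Group means [24.45, 35.27, 28.11], grand mean 29.355
SSB = Σnᵢ(x̄ᵢ−x̄)² = 663.299; SSW = ΣΣ(x−x̄ᵢ)² = 715.798
MSB = 663.299/2 = 331.6494; MSW = 715.798/28 = 25.5642
F = MSB/MSW = 12.9732
df = (2, 28)
p-value (upper-tail) = 0.00010
At α=0.05: p < α → reject H₀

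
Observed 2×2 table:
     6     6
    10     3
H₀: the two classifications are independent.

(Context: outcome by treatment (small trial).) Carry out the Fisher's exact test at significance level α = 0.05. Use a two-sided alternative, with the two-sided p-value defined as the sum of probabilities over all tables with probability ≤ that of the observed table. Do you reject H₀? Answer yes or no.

reject H₀: no

Margins: r₁=12, r₂=13, c₁=16, c₂=9, n=25
p_obs = C(12,6)·C(13,10)/C(25,16); sum pmf over tables with pmf ≤ p_obs
p-value (two-sided) = 0.22619
At α=0.05: p ≥ α → fail to reject H₀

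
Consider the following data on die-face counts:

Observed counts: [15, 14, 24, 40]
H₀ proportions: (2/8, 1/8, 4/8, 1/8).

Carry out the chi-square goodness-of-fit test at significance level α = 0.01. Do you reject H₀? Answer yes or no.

reject H₀: yes

n = 93; E_i = n·p_i = [23.25, 11.62, 46.50, 11.62]
χ² = (15−23.25)²/23.25 + (14−11.62)²/11.62 + (24−46.50)²/46.50 + (40−11.62)²/11.62 = 83.5591
df = 3
p-value (upper-tail) = 0.00000
At α=0.01: p < α → reject H₀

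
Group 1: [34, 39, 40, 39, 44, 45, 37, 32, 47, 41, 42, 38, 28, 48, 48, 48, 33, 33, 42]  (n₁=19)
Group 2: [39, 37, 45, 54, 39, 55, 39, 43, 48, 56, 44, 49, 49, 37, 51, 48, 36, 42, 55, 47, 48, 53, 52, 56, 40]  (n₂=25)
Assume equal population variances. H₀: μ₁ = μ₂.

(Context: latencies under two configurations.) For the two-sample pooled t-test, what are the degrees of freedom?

df = n₁ + n₂ − 2 = 19 + 25 − 2 = 42

degrees of freedom = 42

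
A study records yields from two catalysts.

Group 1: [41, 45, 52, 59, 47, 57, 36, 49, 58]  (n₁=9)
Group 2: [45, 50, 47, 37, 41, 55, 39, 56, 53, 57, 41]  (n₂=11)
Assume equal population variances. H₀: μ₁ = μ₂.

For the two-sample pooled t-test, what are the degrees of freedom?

degrees of freedom = 18

df = n₁ + n₂ − 2 = 9 + 11 − 2 = 18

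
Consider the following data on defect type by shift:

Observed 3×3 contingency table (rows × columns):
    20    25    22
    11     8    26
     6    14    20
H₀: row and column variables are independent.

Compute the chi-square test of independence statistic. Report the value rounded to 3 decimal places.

test statistic = 9.964

Row totals [67, 45, 40], col totals [37, 47, 68], n=152
χ² = (20−16.31)²/16.31 + (25−20.72)²/20.72 + (22−29.97)²/29.97 + (11−10.95)²/10.95 + (8−13.91)²/13.91 + (26−20.13)²/20.13 + (6−9.74)²/9.74 + (14−12.37)²/12.37 + (20−17.89)²/17.89 = 9.9637
df = 4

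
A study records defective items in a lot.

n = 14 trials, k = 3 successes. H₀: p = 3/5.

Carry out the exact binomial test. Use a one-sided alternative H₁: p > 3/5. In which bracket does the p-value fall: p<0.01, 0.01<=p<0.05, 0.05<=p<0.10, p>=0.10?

Exact binomial: n=14, k=3, p₀=3/5=0.6000
P(X≥3) from Σ C(n,i)·p₀^i·(1−p₀)^(n−i)
p-value (one-sided, H₁ greater) = 0.99939
→ bracket: p>=0.10

p-value bracket: p>=0.10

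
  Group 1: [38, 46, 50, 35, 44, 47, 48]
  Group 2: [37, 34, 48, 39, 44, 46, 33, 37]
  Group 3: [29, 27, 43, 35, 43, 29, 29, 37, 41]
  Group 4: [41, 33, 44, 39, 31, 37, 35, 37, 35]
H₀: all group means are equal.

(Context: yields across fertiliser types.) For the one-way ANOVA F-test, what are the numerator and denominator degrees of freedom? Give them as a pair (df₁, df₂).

degrees of freedom = [3, 29]

k = 4 groups, N = 33 total
df = (k−1, N−k) = (4−1, 33−4) = (3, 29)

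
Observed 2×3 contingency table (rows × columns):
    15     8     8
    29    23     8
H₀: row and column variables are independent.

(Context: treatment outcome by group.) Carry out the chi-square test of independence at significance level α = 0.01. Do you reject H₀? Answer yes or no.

reject H₀: no

Row totals [31, 60], col totals [44, 31, 16], n=91
χ² = (15−14.99)²/14.99 + (8−10.56)²/10.56 + (8−5.45)²/5.45 + (29−29.01)²/29.01 + (23−20.44)²/20.44 + (8−10.55)²/10.55 = 2.7502
df = 2
p-value (upper-tail) = 0.25282
At α=0.01: p ≥ α → fail to reject H₀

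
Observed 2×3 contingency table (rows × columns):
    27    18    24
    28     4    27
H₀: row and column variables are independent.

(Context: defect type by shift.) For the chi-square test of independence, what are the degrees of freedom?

df = (r−1)(c−1) = (2−1)·(3−1) = 2

degrees of freedom = 2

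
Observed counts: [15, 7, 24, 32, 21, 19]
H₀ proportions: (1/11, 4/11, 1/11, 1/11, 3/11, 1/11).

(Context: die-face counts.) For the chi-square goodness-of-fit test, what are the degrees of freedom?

df = k − 1 = 6 − 1 = 5

degrees of freedom = 5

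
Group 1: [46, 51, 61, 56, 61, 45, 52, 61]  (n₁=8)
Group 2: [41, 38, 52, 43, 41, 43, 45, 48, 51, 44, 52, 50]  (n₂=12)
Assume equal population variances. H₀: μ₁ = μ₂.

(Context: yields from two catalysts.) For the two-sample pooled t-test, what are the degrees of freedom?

df = n₁ + n₂ − 2 = 8 + 12 − 2 = 18

degrees of freedom = 18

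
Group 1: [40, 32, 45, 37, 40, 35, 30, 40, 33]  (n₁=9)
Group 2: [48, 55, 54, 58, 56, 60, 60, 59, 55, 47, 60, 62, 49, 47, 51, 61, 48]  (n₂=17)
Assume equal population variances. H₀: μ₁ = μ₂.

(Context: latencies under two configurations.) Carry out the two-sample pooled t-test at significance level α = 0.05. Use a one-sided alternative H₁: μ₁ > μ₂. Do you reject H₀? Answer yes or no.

x̄₁=36.889, s₁=4.807, n₁=9
x̄₂=54.706, s₂=5.382, n₂=17
s_p² = [8·4.807² + 16·5.382²]/24 = 27.0174
SE = √(s_p²·(1/9+1/17)) = 2.1427
t = (36.889−54.706)/2.1427 = -8.3152
df = 24
p-value (one-sided, H₁ greater) = 1.00000
At α=0.05: p ≥ α → fail to reject H₀

reject H₀: no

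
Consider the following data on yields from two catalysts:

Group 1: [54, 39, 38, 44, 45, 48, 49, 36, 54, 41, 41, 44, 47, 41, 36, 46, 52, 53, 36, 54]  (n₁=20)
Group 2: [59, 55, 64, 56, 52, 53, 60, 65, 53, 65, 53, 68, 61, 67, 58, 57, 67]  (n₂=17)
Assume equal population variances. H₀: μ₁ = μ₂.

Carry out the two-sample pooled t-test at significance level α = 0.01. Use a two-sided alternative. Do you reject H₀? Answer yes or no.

reject H₀: yes

x̄₁=44.900, s₁=6.340, n₁=20
x̄₂=59.588, s₂=5.546, n₂=17
s_p² = [19·6.340² + 16·5.546²]/35 = 35.8834
SE = √(s_p²·(1/20+1/17)) = 1.9761
t = (44.900−59.588)/1.9761 = -7.4330
df = 35
p-value (two-sided) = 0.00000
At α=0.01: p < α → reject H₀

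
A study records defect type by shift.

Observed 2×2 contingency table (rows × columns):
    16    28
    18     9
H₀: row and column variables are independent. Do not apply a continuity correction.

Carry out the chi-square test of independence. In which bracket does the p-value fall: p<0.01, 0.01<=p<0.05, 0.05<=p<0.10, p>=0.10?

p-value bracket: 0.01<=p<0.05

Row totals [44, 27], col totals [34, 37], n=71
χ² = (16−21.07)²/21.07 + (28−22.93)²/22.93 + (18−12.93)²/12.93 + (9−14.07)²/14.07 = 6.1570
df = 1
p-value (upper-tail) = 0.01309
→ bracket: 0.01<=p<0.05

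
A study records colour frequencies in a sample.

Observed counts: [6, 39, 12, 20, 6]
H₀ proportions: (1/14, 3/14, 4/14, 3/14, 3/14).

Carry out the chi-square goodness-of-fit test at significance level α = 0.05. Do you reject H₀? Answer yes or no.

reject H₀: yes

n = 83; E_i = n·p_i = [5.93, 17.79, 23.71, 17.79, 17.79]
χ² = (6−5.93)²/5.93 + (39−17.79)²/17.79 + (12−23.71)²/23.71 + (20−17.79)²/17.79 + (6−17.79)²/17.79 = 39.1767
df = 4
p-value (upper-tail) = 0.00000
At α=0.05: p < α → reject H₀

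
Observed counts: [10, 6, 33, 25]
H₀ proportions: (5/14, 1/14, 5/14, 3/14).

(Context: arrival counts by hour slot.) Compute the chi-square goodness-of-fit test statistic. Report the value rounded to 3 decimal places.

n = 74; E_i = n·p_i = [26.43, 5.29, 26.43, 15.86]
χ² = (10−26.43)²/26.43 + (6−5.29)²/5.29 + (33−26.43)²/26.43 + (25−15.86)²/15.86 = 17.2144
df = 3

test statistic = 17.214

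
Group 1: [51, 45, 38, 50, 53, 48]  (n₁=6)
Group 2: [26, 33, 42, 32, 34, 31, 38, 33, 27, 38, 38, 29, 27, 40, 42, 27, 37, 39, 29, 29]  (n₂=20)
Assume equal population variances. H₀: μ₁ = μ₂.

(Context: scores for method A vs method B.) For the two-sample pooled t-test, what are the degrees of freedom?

df = n₁ + n₂ − 2 = 6 + 20 − 2 = 24

degrees of freedom = 24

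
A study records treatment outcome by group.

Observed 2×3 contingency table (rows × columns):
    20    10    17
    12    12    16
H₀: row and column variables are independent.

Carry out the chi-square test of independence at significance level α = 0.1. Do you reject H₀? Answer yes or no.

reject H₀: no

Row totals [47, 40], col totals [32, 22, 33], n=87
χ² = (20−17.29)²/17.29 + (10−11.89)²/11.89 + (17−17.83)²/17.83 + (12−14.71)²/14.71 + (12−10.11)²/10.11 + (16−15.17)²/15.17 = 1.6596
df = 2
p-value (upper-tail) = 0.43613
At α=0.1: p ≥ α → fail to reject H₀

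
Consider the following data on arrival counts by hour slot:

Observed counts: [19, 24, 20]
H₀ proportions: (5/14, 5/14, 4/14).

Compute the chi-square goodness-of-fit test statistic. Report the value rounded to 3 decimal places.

n = 63; E_i = n·p_i = [22.50, 22.50, 18.00]
χ² = (19−22.50)²/22.50 + (24−22.50)²/22.50 + (20−18.00)²/18.00 = 0.8667
df = 2

test statistic = 0.867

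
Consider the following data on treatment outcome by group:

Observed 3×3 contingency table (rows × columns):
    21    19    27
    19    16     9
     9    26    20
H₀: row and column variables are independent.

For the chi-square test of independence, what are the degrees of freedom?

degrees of freedom = 4

df = (r−1)(c−1) = (3−1)·(3−1) = 4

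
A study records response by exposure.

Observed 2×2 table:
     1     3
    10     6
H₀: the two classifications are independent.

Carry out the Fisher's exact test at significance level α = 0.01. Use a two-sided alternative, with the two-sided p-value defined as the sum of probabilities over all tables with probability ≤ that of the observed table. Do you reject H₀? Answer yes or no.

reject H₀: no

Margins: r₁=4, r₂=16, c₁=11, c₂=9, n=20
p_obs = C(4,1)·C(16,10)/C(20,11); sum pmf over tables with pmf ≤ p_obs
p-value (two-sided) = 0.28483
At α=0.01: p ≥ α → fail to reject H₀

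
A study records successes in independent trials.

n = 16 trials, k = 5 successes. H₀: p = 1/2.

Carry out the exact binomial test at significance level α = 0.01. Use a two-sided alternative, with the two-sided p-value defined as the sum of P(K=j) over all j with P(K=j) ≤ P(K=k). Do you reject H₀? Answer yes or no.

reject H₀: no

Exact binomial: n=16, k=5, p₀=1/2=0.5000
P(X=j) = C(n,j)·p₀^j·(1−p₀)^(n−j); p = Σ P(X=j) over j with P(X=j) ≤ P(X=5)
p-value (two-sided) = 0.21011
At α=0.01: p ≥ α → fail to reject H₀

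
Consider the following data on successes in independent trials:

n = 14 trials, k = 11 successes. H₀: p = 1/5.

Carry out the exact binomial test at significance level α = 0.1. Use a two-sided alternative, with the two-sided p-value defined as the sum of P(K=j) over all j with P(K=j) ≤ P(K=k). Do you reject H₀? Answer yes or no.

Exact binomial: n=14, k=11, p₀=1/5=0.2000
P(X=j) = C(n,j)·p₀^j·(1−p₀)^(n−j); p = Σ P(X=j) over j with P(X=j) ≤ P(X=11)
p-value (two-sided) = 0.00000
At α=0.1: p < α → reject H₀

reject H₀: yes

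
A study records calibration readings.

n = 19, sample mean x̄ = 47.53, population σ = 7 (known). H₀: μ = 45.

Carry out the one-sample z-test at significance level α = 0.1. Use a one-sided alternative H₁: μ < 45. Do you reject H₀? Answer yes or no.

SE = σ/√n = 7/√19 = 1.6059
z = (x̄−μ₀)/SE = (47.53−45)/1.6059 = 1.5754
p-value (one-sided, H₁ less) = 0.94242
At α=0.1: p ≥ α → fail to reject H₀

reject H₀: no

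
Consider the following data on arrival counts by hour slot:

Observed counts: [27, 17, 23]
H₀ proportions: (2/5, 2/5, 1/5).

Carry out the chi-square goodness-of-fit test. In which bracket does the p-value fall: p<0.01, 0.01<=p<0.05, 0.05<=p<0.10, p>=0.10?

n = 67; E_i = n·p_i = [26.80, 26.80, 13.40]
χ² = (27−26.80)²/26.80 + (17−26.80)²/26.80 + (23−13.40)²/13.40 = 10.4627
df = 2
p-value (upper-tail) = 0.00535
→ bracket: p<0.01

p-value bracket: p<0.01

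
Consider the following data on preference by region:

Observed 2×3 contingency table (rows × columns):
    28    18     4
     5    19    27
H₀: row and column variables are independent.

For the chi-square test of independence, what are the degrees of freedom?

degrees of freedom = 2

df = (r−1)(c−1) = (2−1)·(3−1) = 2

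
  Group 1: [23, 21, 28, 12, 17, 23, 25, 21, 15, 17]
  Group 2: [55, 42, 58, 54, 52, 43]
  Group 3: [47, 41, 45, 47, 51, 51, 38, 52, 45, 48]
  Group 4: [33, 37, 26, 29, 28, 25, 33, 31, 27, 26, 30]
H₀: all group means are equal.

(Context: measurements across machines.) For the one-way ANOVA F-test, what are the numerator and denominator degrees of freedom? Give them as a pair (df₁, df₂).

degrees of freedom = [3, 33]

k = 4 groups, N = 37 total
df = (k−1, N−k) = (4−1, 37−4) = (3, 33)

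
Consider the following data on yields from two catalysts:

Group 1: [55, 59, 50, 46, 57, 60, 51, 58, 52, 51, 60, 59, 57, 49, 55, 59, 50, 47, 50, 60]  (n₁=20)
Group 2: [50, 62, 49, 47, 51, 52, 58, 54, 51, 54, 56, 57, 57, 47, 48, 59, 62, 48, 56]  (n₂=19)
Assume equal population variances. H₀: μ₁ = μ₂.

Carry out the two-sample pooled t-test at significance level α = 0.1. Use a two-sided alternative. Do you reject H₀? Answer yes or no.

x̄₁=54.250, s₁=4.734, n₁=20
x̄₂=53.579, s₂=4.857, n₂=19
s_p² = [19·4.734² + 18·4.857²]/37 = 22.9833
SE = √(s_p²·(1/20+1/19)) = 1.5358
t = (54.250−53.579)/1.5358 = 0.4369
df = 37
p-value (two-sided) = 0.66470
At α=0.1: p ≥ α → fail to reject H₀

reject H₀: no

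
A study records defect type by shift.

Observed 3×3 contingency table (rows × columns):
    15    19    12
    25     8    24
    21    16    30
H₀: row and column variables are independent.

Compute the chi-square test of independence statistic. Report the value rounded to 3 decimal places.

test statistic = 11.796

Row totals [46, 57, 67], col totals [61, 43, 66], n=170
χ² = (15−16.51)²/16.51 + (19−11.64)²/11.64 + (12−17.86)²/17.86 + (25−20.45)²/20.45 + (8−14.42)²/14.42 + (24−22.13)²/22.13 + (21−24.04)²/24.04 + (16−16.95)²/16.95 + (30−26.01)²/26.01 = 11.7958
df = 4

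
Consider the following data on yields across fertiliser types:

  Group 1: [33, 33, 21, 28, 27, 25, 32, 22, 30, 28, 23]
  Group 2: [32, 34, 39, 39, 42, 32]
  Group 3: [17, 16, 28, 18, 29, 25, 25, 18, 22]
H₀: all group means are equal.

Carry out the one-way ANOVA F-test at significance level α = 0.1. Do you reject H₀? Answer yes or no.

reject H₀: yes

Group means [27.45, 36.33, 22.00], grand mean 27.615
SSB = Σnᵢ(x̄ᵢ−x̄)² = 740.093; SSW = ΣΣ(x−x̄ᵢ)² = 472.061
MSB = 740.093/2 = 370.0466; MSW = 472.061/23 = 20.5244
F = MSB/MSW = 18.0296
df = (2, 23)
p-value (upper-tail) = 0.00002
At α=0.1: p < α → reject H₀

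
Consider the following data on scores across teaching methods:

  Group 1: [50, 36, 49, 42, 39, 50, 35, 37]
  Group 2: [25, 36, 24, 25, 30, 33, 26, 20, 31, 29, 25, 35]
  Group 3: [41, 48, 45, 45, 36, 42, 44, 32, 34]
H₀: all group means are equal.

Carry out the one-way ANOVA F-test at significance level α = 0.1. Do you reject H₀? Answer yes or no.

reject H₀: yes

Group means [42.25, 28.25, 40.78], grand mean 36.000
SSB = Σnᵢ(x̄ᵢ−x̄)² = 1238.694; SSW = ΣΣ(x−x̄ᵢ)² = 803.306
MSB = 1238.694/2 = 619.3472; MSW = 803.306/26 = 30.8964
F = MSB/MSW = 20.0460
df = (2, 26)
p-value (upper-tail) = 0.00001
At α=0.1: p < α → reject H₀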